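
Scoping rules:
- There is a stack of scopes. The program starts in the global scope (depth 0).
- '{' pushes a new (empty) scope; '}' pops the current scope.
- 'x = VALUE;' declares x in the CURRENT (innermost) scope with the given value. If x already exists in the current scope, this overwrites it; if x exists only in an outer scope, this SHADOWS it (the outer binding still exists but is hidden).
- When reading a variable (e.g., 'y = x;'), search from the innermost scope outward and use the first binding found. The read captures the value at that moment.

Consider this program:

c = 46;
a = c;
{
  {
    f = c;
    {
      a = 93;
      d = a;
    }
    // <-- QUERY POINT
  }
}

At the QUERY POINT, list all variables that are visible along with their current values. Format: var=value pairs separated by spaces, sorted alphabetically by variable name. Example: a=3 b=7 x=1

Step 1: declare c=46 at depth 0
Step 2: declare a=(read c)=46 at depth 0
Step 3: enter scope (depth=1)
Step 4: enter scope (depth=2)
Step 5: declare f=(read c)=46 at depth 2
Step 6: enter scope (depth=3)
Step 7: declare a=93 at depth 3
Step 8: declare d=(read a)=93 at depth 3
Step 9: exit scope (depth=2)
Visible at query point: a=46 c=46 f=46

Answer: a=46 c=46 f=46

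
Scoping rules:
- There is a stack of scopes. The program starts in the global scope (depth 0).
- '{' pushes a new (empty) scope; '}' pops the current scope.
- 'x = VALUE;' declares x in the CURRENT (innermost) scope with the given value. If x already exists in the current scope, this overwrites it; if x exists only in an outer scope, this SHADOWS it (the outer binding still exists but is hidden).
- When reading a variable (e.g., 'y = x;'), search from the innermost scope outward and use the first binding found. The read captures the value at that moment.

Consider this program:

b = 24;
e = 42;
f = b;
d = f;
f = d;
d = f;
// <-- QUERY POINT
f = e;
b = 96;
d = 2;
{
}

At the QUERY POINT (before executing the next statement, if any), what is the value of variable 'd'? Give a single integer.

Step 1: declare b=24 at depth 0
Step 2: declare e=42 at depth 0
Step 3: declare f=(read b)=24 at depth 0
Step 4: declare d=(read f)=24 at depth 0
Step 5: declare f=(read d)=24 at depth 0
Step 6: declare d=(read f)=24 at depth 0
Visible at query point: b=24 d=24 e=42 f=24

Answer: 24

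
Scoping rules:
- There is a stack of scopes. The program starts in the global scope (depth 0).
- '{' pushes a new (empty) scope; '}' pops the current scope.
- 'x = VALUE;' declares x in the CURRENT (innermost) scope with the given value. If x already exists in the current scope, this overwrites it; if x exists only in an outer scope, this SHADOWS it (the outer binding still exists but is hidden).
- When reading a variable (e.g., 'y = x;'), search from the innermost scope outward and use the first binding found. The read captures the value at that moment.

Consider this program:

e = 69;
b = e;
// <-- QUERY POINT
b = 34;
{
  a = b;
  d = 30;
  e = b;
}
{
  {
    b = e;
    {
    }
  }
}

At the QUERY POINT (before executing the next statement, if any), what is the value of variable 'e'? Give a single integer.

Answer: 69

Derivation:
Step 1: declare e=69 at depth 0
Step 2: declare b=(read e)=69 at depth 0
Visible at query point: b=69 e=69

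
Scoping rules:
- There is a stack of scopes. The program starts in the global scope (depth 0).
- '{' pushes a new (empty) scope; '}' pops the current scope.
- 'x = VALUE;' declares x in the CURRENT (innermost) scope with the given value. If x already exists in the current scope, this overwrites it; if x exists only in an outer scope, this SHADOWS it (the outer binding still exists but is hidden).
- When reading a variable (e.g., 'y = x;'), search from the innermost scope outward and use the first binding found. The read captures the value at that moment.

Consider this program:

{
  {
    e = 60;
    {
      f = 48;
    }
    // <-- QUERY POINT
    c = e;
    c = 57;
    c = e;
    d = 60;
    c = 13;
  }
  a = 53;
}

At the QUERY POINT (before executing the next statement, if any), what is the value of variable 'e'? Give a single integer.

Step 1: enter scope (depth=1)
Step 2: enter scope (depth=2)
Step 3: declare e=60 at depth 2
Step 4: enter scope (depth=3)
Step 5: declare f=48 at depth 3
Step 6: exit scope (depth=2)
Visible at query point: e=60

Answer: 60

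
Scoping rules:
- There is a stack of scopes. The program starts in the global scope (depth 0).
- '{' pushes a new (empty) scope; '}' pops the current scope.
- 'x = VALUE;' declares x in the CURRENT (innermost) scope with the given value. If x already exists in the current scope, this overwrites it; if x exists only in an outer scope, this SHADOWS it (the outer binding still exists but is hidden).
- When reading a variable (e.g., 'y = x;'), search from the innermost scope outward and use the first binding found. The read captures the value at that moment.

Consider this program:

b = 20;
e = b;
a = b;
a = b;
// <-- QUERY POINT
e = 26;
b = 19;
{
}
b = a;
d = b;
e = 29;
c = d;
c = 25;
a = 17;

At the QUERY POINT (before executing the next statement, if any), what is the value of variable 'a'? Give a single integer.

Answer: 20

Derivation:
Step 1: declare b=20 at depth 0
Step 2: declare e=(read b)=20 at depth 0
Step 3: declare a=(read b)=20 at depth 0
Step 4: declare a=(read b)=20 at depth 0
Visible at query point: a=20 b=20 e=20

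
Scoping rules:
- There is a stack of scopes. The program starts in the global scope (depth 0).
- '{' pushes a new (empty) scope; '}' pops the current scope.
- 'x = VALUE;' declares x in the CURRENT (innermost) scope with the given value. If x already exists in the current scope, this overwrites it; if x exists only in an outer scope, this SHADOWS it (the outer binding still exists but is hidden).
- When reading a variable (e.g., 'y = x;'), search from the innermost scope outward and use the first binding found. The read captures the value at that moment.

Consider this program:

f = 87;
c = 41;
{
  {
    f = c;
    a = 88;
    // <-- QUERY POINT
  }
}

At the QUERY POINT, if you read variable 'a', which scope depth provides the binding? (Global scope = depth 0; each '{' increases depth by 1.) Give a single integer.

Step 1: declare f=87 at depth 0
Step 2: declare c=41 at depth 0
Step 3: enter scope (depth=1)
Step 4: enter scope (depth=2)
Step 5: declare f=(read c)=41 at depth 2
Step 6: declare a=88 at depth 2
Visible at query point: a=88 c=41 f=41

Answer: 2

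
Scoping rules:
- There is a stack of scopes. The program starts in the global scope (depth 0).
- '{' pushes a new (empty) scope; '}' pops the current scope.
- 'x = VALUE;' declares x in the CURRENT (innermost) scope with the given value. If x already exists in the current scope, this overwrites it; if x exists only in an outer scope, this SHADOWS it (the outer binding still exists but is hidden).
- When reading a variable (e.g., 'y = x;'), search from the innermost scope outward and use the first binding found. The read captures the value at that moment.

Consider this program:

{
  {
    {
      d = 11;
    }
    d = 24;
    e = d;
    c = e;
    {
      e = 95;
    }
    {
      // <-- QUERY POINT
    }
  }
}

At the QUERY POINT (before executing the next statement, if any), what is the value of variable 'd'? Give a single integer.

Answer: 24

Derivation:
Step 1: enter scope (depth=1)
Step 2: enter scope (depth=2)
Step 3: enter scope (depth=3)
Step 4: declare d=11 at depth 3
Step 5: exit scope (depth=2)
Step 6: declare d=24 at depth 2
Step 7: declare e=(read d)=24 at depth 2
Step 8: declare c=(read e)=24 at depth 2
Step 9: enter scope (depth=3)
Step 10: declare e=95 at depth 3
Step 11: exit scope (depth=2)
Step 12: enter scope (depth=3)
Visible at query point: c=24 d=24 e=24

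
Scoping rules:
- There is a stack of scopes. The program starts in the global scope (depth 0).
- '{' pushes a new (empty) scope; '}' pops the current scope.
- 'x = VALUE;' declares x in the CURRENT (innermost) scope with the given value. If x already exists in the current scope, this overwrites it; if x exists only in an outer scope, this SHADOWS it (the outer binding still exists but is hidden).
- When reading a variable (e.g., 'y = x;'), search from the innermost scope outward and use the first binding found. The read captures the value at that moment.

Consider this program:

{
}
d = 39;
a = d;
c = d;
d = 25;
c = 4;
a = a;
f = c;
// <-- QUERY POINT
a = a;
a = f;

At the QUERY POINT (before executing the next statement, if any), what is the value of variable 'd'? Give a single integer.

Step 1: enter scope (depth=1)
Step 2: exit scope (depth=0)
Step 3: declare d=39 at depth 0
Step 4: declare a=(read d)=39 at depth 0
Step 5: declare c=(read d)=39 at depth 0
Step 6: declare d=25 at depth 0
Step 7: declare c=4 at depth 0
Step 8: declare a=(read a)=39 at depth 0
Step 9: declare f=(read c)=4 at depth 0
Visible at query point: a=39 c=4 d=25 f=4

Answer: 25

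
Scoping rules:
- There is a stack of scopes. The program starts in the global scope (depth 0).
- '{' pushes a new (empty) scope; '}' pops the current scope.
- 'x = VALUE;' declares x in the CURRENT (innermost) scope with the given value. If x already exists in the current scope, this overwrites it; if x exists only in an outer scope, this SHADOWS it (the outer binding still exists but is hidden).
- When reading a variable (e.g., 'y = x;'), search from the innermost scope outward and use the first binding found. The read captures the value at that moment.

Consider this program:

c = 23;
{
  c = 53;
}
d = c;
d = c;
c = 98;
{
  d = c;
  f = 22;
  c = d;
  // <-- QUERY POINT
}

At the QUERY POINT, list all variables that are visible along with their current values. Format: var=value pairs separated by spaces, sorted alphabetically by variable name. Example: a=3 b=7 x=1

Answer: c=98 d=98 f=22

Derivation:
Step 1: declare c=23 at depth 0
Step 2: enter scope (depth=1)
Step 3: declare c=53 at depth 1
Step 4: exit scope (depth=0)
Step 5: declare d=(read c)=23 at depth 0
Step 6: declare d=(read c)=23 at depth 0
Step 7: declare c=98 at depth 0
Step 8: enter scope (depth=1)
Step 9: declare d=(read c)=98 at depth 1
Step 10: declare f=22 at depth 1
Step 11: declare c=(read d)=98 at depth 1
Visible at query point: c=98 d=98 f=22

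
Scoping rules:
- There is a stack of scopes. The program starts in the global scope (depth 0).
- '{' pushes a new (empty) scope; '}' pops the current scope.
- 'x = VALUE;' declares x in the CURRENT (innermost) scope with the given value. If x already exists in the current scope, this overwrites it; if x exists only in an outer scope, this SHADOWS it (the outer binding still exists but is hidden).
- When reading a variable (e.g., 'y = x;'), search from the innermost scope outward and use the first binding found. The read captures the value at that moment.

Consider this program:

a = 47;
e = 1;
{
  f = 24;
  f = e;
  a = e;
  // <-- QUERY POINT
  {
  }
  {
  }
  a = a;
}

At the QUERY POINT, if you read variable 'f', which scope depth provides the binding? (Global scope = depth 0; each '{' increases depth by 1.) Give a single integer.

Answer: 1

Derivation:
Step 1: declare a=47 at depth 0
Step 2: declare e=1 at depth 0
Step 3: enter scope (depth=1)
Step 4: declare f=24 at depth 1
Step 5: declare f=(read e)=1 at depth 1
Step 6: declare a=(read e)=1 at depth 1
Visible at query point: a=1 e=1 f=1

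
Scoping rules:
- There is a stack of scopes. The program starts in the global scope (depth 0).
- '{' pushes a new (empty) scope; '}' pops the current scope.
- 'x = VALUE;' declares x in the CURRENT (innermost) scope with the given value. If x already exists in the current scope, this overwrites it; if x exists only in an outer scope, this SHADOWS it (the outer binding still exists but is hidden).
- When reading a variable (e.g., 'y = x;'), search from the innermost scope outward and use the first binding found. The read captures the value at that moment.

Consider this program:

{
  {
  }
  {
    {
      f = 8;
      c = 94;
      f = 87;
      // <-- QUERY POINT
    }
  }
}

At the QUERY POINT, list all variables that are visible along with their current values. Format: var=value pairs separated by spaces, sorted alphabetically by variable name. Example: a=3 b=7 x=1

Step 1: enter scope (depth=1)
Step 2: enter scope (depth=2)
Step 3: exit scope (depth=1)
Step 4: enter scope (depth=2)
Step 5: enter scope (depth=3)
Step 6: declare f=8 at depth 3
Step 7: declare c=94 at depth 3
Step 8: declare f=87 at depth 3
Visible at query point: c=94 f=87

Answer: c=94 f=87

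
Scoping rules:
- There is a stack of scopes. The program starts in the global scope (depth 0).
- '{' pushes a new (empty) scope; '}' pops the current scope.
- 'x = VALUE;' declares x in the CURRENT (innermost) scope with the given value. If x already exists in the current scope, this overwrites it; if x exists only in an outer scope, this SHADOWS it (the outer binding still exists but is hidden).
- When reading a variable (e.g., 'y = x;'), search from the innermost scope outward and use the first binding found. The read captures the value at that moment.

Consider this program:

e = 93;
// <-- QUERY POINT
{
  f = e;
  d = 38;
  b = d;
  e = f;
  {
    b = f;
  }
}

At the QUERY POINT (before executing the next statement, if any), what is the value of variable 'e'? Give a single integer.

Step 1: declare e=93 at depth 0
Visible at query point: e=93

Answer: 93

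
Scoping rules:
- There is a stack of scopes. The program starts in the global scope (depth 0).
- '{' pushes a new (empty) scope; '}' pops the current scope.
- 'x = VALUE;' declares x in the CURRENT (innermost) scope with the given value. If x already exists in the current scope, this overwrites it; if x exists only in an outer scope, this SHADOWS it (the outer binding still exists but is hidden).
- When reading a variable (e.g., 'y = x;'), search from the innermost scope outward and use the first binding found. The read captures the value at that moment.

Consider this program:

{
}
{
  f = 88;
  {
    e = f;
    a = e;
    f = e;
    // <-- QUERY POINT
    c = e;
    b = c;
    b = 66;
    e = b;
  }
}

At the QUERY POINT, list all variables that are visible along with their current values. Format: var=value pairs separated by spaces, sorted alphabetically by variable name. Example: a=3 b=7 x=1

Step 1: enter scope (depth=1)
Step 2: exit scope (depth=0)
Step 3: enter scope (depth=1)
Step 4: declare f=88 at depth 1
Step 5: enter scope (depth=2)
Step 6: declare e=(read f)=88 at depth 2
Step 7: declare a=(read e)=88 at depth 2
Step 8: declare f=(read e)=88 at depth 2
Visible at query point: a=88 e=88 f=88

Answer: a=88 e=88 f=88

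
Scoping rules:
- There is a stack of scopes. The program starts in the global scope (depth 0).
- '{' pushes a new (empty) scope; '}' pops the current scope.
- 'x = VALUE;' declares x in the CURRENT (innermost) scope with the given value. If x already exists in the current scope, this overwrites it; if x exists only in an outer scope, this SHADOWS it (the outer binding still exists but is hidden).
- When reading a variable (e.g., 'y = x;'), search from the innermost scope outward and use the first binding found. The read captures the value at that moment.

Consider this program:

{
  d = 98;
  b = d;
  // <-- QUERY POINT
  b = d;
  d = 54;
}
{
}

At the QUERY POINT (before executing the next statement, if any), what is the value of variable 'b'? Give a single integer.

Answer: 98

Derivation:
Step 1: enter scope (depth=1)
Step 2: declare d=98 at depth 1
Step 3: declare b=(read d)=98 at depth 1
Visible at query point: b=98 d=98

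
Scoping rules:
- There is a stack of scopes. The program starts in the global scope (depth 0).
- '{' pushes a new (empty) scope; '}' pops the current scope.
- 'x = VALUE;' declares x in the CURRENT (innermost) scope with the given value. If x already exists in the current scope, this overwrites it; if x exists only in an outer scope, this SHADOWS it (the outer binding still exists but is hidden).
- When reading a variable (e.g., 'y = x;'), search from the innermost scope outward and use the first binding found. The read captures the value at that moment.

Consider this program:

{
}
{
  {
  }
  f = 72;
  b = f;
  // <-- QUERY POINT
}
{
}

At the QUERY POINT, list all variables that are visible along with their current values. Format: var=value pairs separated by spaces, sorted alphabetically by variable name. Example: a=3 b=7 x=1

Step 1: enter scope (depth=1)
Step 2: exit scope (depth=0)
Step 3: enter scope (depth=1)
Step 4: enter scope (depth=2)
Step 5: exit scope (depth=1)
Step 6: declare f=72 at depth 1
Step 7: declare b=(read f)=72 at depth 1
Visible at query point: b=72 f=72

Answer: b=72 f=72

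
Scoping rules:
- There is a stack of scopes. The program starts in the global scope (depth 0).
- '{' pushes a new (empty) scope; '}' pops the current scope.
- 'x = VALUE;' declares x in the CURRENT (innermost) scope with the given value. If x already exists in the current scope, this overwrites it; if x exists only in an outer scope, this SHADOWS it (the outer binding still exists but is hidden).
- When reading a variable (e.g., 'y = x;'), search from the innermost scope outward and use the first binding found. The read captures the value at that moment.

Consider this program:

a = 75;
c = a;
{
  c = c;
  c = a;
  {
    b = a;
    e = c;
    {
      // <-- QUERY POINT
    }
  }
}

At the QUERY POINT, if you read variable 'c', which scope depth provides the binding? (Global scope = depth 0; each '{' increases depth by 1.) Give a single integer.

Answer: 1

Derivation:
Step 1: declare a=75 at depth 0
Step 2: declare c=(read a)=75 at depth 0
Step 3: enter scope (depth=1)
Step 4: declare c=(read c)=75 at depth 1
Step 5: declare c=(read a)=75 at depth 1
Step 6: enter scope (depth=2)
Step 7: declare b=(read a)=75 at depth 2
Step 8: declare e=(read c)=75 at depth 2
Step 9: enter scope (depth=3)
Visible at query point: a=75 b=75 c=75 e=75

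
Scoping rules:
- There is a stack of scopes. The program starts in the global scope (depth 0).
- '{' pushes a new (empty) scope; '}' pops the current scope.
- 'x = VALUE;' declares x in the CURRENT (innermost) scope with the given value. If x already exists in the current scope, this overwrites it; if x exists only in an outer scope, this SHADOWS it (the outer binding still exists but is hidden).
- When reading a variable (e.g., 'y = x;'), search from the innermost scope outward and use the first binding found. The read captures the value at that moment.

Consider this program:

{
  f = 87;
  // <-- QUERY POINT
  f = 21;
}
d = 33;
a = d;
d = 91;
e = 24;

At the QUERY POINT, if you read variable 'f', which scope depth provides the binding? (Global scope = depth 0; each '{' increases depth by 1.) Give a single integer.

Step 1: enter scope (depth=1)
Step 2: declare f=87 at depth 1
Visible at query point: f=87

Answer: 1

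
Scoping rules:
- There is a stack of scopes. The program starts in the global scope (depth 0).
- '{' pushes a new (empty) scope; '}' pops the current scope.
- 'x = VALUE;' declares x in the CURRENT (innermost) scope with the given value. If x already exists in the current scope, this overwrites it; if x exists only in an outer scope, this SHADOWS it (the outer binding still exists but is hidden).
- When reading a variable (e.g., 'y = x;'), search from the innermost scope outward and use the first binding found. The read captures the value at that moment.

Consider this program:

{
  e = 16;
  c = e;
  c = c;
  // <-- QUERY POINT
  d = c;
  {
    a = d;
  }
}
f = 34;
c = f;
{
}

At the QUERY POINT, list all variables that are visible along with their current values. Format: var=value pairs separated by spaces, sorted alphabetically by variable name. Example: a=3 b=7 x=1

Step 1: enter scope (depth=1)
Step 2: declare e=16 at depth 1
Step 3: declare c=(read e)=16 at depth 1
Step 4: declare c=(read c)=16 at depth 1
Visible at query point: c=16 e=16

Answer: c=16 e=16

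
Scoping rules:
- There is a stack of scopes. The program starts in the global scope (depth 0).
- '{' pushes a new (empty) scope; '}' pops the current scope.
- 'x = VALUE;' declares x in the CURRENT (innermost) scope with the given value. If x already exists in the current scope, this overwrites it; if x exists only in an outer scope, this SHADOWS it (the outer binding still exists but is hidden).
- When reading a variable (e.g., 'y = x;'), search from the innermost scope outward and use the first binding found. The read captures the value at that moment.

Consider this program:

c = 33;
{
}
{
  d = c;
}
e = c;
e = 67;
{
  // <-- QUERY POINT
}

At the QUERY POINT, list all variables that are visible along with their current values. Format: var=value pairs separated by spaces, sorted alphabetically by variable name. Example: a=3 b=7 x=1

Answer: c=33 e=67

Derivation:
Step 1: declare c=33 at depth 0
Step 2: enter scope (depth=1)
Step 3: exit scope (depth=0)
Step 4: enter scope (depth=1)
Step 5: declare d=(read c)=33 at depth 1
Step 6: exit scope (depth=0)
Step 7: declare e=(read c)=33 at depth 0
Step 8: declare e=67 at depth 0
Step 9: enter scope (depth=1)
Visible at query point: c=33 e=67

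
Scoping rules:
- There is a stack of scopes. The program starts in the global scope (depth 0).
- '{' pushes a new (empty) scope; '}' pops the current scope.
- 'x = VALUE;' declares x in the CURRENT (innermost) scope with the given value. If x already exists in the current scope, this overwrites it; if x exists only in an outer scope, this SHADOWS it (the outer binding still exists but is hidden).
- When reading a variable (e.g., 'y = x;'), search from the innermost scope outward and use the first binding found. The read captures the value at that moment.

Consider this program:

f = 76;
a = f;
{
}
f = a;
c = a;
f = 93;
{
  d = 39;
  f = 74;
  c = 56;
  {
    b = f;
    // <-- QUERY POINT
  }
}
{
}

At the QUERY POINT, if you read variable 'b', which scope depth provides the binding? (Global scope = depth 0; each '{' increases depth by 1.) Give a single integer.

Answer: 2

Derivation:
Step 1: declare f=76 at depth 0
Step 2: declare a=(read f)=76 at depth 0
Step 3: enter scope (depth=1)
Step 4: exit scope (depth=0)
Step 5: declare f=(read a)=76 at depth 0
Step 6: declare c=(read a)=76 at depth 0
Step 7: declare f=93 at depth 0
Step 8: enter scope (depth=1)
Step 9: declare d=39 at depth 1
Step 10: declare f=74 at depth 1
Step 11: declare c=56 at depth 1
Step 12: enter scope (depth=2)
Step 13: declare b=(read f)=74 at depth 2
Visible at query point: a=76 b=74 c=56 d=39 f=74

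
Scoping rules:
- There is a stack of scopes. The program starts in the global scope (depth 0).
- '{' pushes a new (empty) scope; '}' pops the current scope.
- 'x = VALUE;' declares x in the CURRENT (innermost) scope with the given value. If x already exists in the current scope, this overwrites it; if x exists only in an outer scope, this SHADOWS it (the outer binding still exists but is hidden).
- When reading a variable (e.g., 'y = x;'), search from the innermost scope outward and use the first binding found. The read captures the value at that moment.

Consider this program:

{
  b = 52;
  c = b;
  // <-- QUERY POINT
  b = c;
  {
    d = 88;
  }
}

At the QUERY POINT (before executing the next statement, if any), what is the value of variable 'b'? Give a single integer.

Step 1: enter scope (depth=1)
Step 2: declare b=52 at depth 1
Step 3: declare c=(read b)=52 at depth 1
Visible at query point: b=52 c=52

Answer: 52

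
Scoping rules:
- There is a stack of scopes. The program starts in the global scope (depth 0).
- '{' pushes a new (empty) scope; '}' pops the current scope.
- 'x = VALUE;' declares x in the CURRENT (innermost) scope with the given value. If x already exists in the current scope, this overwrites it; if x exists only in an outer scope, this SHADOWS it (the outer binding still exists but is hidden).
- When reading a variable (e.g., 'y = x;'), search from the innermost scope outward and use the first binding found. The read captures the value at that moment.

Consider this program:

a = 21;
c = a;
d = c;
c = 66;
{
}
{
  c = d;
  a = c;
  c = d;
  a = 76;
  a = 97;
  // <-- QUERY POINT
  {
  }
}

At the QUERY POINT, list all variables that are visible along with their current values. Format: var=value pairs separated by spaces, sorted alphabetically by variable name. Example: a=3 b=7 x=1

Answer: a=97 c=21 d=21

Derivation:
Step 1: declare a=21 at depth 0
Step 2: declare c=(read a)=21 at depth 0
Step 3: declare d=(read c)=21 at depth 0
Step 4: declare c=66 at depth 0
Step 5: enter scope (depth=1)
Step 6: exit scope (depth=0)
Step 7: enter scope (depth=1)
Step 8: declare c=(read d)=21 at depth 1
Step 9: declare a=(read c)=21 at depth 1
Step 10: declare c=(read d)=21 at depth 1
Step 11: declare a=76 at depth 1
Step 12: declare a=97 at depth 1
Visible at query point: a=97 c=21 d=21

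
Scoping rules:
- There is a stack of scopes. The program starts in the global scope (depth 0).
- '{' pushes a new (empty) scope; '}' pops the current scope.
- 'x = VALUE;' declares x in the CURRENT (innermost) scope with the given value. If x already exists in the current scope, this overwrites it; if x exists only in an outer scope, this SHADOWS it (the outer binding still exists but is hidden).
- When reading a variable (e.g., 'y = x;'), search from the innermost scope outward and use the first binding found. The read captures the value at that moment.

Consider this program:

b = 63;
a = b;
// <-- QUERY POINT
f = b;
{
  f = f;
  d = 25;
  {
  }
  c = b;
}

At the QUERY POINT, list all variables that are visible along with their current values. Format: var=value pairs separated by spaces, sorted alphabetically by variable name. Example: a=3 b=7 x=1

Step 1: declare b=63 at depth 0
Step 2: declare a=(read b)=63 at depth 0
Visible at query point: a=63 b=63

Answer: a=63 b=63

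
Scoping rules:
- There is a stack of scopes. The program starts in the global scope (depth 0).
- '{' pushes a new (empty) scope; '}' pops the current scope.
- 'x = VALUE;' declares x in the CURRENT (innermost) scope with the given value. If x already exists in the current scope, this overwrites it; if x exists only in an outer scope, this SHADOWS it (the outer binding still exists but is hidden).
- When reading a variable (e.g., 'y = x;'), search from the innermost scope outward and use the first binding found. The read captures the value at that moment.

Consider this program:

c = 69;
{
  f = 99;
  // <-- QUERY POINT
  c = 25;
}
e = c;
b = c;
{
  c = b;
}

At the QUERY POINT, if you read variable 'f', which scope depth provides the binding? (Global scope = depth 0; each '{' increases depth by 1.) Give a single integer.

Answer: 1

Derivation:
Step 1: declare c=69 at depth 0
Step 2: enter scope (depth=1)
Step 3: declare f=99 at depth 1
Visible at query point: c=69 f=99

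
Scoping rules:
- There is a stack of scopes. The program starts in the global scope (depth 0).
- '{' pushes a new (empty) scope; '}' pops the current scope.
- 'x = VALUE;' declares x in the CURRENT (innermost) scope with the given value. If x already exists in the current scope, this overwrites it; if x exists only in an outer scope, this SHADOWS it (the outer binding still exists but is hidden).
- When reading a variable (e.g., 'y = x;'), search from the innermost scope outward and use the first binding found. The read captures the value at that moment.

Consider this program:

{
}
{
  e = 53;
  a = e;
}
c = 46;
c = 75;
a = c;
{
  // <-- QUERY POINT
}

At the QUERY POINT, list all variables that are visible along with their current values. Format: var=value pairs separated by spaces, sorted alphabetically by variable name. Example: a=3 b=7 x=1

Step 1: enter scope (depth=1)
Step 2: exit scope (depth=0)
Step 3: enter scope (depth=1)
Step 4: declare e=53 at depth 1
Step 5: declare a=(read e)=53 at depth 1
Step 6: exit scope (depth=0)
Step 7: declare c=46 at depth 0
Step 8: declare c=75 at depth 0
Step 9: declare a=(read c)=75 at depth 0
Step 10: enter scope (depth=1)
Visible at query point: a=75 c=75

Answer: a=75 c=75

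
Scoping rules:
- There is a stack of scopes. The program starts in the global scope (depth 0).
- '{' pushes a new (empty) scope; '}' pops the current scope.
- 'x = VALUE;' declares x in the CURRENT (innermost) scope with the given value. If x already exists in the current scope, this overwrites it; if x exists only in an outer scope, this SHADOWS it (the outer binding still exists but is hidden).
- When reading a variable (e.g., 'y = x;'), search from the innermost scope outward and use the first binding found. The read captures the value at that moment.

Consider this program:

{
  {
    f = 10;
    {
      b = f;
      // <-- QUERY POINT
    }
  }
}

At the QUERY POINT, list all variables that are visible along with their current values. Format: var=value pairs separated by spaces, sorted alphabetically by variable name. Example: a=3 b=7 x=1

Answer: b=10 f=10

Derivation:
Step 1: enter scope (depth=1)
Step 2: enter scope (depth=2)
Step 3: declare f=10 at depth 2
Step 4: enter scope (depth=3)
Step 5: declare b=(read f)=10 at depth 3
Visible at query point: b=10 f=10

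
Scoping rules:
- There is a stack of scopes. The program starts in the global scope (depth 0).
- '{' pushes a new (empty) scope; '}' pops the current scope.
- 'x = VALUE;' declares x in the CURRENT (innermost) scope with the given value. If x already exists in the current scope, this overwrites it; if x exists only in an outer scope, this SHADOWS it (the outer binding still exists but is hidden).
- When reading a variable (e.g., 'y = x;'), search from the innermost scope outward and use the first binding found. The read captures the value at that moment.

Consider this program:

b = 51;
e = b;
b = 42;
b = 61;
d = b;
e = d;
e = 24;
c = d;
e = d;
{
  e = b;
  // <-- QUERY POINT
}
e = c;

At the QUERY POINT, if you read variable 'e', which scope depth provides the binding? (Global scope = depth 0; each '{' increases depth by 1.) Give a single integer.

Step 1: declare b=51 at depth 0
Step 2: declare e=(read b)=51 at depth 0
Step 3: declare b=42 at depth 0
Step 4: declare b=61 at depth 0
Step 5: declare d=(read b)=61 at depth 0
Step 6: declare e=(read d)=61 at depth 0
Step 7: declare e=24 at depth 0
Step 8: declare c=(read d)=61 at depth 0
Step 9: declare e=(read d)=61 at depth 0
Step 10: enter scope (depth=1)
Step 11: declare e=(read b)=61 at depth 1
Visible at query point: b=61 c=61 d=61 e=61

Answer: 1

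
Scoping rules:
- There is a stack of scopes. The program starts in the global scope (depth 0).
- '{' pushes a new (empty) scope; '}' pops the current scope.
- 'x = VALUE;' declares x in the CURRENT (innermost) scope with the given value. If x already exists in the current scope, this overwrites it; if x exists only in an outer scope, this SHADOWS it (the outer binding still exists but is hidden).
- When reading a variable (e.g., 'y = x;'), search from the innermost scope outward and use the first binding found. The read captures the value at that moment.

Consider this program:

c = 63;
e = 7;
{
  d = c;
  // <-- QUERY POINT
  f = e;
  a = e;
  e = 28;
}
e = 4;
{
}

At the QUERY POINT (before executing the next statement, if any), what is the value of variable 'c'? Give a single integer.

Step 1: declare c=63 at depth 0
Step 2: declare e=7 at depth 0
Step 3: enter scope (depth=1)
Step 4: declare d=(read c)=63 at depth 1
Visible at query point: c=63 d=63 e=7

Answer: 63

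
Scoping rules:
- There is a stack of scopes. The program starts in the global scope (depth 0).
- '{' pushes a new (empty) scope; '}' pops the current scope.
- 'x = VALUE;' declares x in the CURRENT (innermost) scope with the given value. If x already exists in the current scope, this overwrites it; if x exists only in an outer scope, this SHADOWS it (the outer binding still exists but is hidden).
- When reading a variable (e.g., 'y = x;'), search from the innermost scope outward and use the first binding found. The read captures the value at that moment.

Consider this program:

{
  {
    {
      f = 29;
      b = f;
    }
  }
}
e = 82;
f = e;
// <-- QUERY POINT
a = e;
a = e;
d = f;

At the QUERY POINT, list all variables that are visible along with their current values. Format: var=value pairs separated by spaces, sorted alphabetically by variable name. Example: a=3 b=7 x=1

Answer: e=82 f=82

Derivation:
Step 1: enter scope (depth=1)
Step 2: enter scope (depth=2)
Step 3: enter scope (depth=3)
Step 4: declare f=29 at depth 3
Step 5: declare b=(read f)=29 at depth 3
Step 6: exit scope (depth=2)
Step 7: exit scope (depth=1)
Step 8: exit scope (depth=0)
Step 9: declare e=82 at depth 0
Step 10: declare f=(read e)=82 at depth 0
Visible at query point: e=82 f=82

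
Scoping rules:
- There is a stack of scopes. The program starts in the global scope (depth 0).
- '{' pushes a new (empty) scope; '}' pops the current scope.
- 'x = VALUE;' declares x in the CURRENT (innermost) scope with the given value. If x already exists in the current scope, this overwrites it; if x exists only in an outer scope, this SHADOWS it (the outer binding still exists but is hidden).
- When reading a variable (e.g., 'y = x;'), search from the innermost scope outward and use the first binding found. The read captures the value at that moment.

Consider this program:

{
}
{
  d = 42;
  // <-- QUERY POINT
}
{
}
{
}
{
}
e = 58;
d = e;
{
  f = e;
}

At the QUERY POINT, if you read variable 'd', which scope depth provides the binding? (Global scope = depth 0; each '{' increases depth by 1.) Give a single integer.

Step 1: enter scope (depth=1)
Step 2: exit scope (depth=0)
Step 3: enter scope (depth=1)
Step 4: declare d=42 at depth 1
Visible at query point: d=42

Answer: 1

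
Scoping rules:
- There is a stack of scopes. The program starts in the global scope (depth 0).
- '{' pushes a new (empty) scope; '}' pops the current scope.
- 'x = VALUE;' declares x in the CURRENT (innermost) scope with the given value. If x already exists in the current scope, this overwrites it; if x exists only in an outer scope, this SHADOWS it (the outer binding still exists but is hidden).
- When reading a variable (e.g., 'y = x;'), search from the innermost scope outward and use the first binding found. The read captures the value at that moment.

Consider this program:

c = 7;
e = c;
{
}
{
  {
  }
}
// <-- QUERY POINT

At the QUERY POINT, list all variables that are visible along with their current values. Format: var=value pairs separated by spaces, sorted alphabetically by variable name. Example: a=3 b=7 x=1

Answer: c=7 e=7

Derivation:
Step 1: declare c=7 at depth 0
Step 2: declare e=(read c)=7 at depth 0
Step 3: enter scope (depth=1)
Step 4: exit scope (depth=0)
Step 5: enter scope (depth=1)
Step 6: enter scope (depth=2)
Step 7: exit scope (depth=1)
Step 8: exit scope (depth=0)
Visible at query point: c=7 e=7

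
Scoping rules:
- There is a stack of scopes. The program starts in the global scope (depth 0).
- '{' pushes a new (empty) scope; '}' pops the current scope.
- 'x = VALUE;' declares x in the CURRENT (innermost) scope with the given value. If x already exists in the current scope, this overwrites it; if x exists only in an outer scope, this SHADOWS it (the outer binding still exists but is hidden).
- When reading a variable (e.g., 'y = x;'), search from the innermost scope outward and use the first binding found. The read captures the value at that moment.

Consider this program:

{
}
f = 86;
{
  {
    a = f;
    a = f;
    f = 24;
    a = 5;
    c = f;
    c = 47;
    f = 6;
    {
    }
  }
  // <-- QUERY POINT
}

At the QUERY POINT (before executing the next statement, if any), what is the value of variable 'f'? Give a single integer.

Answer: 86

Derivation:
Step 1: enter scope (depth=1)
Step 2: exit scope (depth=0)
Step 3: declare f=86 at depth 0
Step 4: enter scope (depth=1)
Step 5: enter scope (depth=2)
Step 6: declare a=(read f)=86 at depth 2
Step 7: declare a=(read f)=86 at depth 2
Step 8: declare f=24 at depth 2
Step 9: declare a=5 at depth 2
Step 10: declare c=(read f)=24 at depth 2
Step 11: declare c=47 at depth 2
Step 12: declare f=6 at depth 2
Step 13: enter scope (depth=3)
Step 14: exit scope (depth=2)
Step 15: exit scope (depth=1)
Visible at query point: f=86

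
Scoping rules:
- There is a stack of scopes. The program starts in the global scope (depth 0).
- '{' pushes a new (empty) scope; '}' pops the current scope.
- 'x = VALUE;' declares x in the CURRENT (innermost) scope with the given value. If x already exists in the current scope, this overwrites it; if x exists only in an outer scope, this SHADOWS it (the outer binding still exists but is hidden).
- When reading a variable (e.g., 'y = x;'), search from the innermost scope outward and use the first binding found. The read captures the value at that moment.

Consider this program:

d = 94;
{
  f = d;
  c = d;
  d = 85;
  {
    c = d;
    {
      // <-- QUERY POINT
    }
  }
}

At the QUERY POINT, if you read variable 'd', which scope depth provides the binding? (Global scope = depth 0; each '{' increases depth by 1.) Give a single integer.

Answer: 1

Derivation:
Step 1: declare d=94 at depth 0
Step 2: enter scope (depth=1)
Step 3: declare f=(read d)=94 at depth 1
Step 4: declare c=(read d)=94 at depth 1
Step 5: declare d=85 at depth 1
Step 6: enter scope (depth=2)
Step 7: declare c=(read d)=85 at depth 2
Step 8: enter scope (depth=3)
Visible at query point: c=85 d=85 f=94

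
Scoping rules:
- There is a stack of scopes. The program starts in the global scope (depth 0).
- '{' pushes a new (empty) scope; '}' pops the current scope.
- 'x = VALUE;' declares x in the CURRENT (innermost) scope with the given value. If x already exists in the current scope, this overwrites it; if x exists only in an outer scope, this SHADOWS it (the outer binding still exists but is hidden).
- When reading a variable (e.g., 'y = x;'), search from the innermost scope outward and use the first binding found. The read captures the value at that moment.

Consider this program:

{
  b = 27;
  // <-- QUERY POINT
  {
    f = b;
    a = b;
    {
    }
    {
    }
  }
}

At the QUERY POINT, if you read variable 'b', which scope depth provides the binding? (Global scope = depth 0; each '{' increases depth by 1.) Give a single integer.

Answer: 1

Derivation:
Step 1: enter scope (depth=1)
Step 2: declare b=27 at depth 1
Visible at query point: b=27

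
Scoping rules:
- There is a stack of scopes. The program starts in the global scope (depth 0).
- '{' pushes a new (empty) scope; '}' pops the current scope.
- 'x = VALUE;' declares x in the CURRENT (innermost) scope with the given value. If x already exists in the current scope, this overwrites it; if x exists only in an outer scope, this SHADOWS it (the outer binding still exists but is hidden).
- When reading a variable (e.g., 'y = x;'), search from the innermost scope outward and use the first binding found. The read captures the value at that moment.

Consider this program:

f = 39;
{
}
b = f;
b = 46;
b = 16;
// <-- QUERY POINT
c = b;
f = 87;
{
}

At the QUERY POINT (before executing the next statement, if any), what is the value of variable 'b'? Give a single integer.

Step 1: declare f=39 at depth 0
Step 2: enter scope (depth=1)
Step 3: exit scope (depth=0)
Step 4: declare b=(read f)=39 at depth 0
Step 5: declare b=46 at depth 0
Step 6: declare b=16 at depth 0
Visible at query point: b=16 f=39

Answer: 16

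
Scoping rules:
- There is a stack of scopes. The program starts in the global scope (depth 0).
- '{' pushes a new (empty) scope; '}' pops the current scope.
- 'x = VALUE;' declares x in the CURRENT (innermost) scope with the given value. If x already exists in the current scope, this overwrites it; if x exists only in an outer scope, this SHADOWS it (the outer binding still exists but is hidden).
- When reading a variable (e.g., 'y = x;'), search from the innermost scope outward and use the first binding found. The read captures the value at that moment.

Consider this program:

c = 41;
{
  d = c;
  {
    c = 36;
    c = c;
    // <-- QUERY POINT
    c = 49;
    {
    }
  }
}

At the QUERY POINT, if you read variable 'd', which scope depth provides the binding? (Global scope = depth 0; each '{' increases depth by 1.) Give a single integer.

Step 1: declare c=41 at depth 0
Step 2: enter scope (depth=1)
Step 3: declare d=(read c)=41 at depth 1
Step 4: enter scope (depth=2)
Step 5: declare c=36 at depth 2
Step 6: declare c=(read c)=36 at depth 2
Visible at query point: c=36 d=41

Answer: 1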